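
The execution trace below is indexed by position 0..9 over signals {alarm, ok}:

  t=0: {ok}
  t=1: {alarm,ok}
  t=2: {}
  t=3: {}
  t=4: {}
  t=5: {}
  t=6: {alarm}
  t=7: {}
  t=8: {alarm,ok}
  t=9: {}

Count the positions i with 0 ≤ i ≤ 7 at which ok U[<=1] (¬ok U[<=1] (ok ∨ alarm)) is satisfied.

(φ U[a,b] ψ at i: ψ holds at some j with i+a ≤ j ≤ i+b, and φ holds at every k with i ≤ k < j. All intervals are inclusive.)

Evaluate at each i in [0,7]:
  i=0: ✓ (rhs at j=0)
  i=1: ✓ (rhs at j=1)
  i=2: ✗ (no rhs in [2,3])
  i=3: ✗ (no rhs in [3,4])
  i=4: ✗ (lhs fails at k=4 before rhs at j=5)
  i=5: ✓ (rhs at j=5)
  i=6: ✓ (rhs at j=6)
  i=7: ✓ (rhs at j=7)
Positions where it holds: {0, 1, 5, 6, 7} → 5.

5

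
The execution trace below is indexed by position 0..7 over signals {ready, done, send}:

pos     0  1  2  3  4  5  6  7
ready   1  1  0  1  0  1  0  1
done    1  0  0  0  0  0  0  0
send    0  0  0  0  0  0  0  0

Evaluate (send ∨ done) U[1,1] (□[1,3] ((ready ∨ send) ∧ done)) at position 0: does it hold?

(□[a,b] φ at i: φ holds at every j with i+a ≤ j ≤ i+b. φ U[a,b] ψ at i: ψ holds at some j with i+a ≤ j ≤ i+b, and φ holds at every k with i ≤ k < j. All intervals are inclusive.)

No

Need some j in [1,1] with □[1,3] ((ready ∨ send) ∧ done), and (send ∨ done) at every k in [0,j-1].
  j=1: □[1,3] ((ready ∨ send) ∧ done) — fails at 2.
No j in the window works → until fails.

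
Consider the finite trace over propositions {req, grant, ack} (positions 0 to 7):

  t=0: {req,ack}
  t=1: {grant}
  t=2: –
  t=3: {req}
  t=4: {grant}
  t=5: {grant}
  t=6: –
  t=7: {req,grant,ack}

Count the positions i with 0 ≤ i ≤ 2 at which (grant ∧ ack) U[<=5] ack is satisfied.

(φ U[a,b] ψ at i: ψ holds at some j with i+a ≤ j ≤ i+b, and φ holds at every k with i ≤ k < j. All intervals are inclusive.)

Evaluate at each i in [0,2]:
  i=0: ✓ (rhs at j=0)
  i=1: ✗ (no rhs in [1,6])
  i=2: ✗ (lhs fails at k=2 before rhs at j=7)
Positions where it holds: {0} → 1.

1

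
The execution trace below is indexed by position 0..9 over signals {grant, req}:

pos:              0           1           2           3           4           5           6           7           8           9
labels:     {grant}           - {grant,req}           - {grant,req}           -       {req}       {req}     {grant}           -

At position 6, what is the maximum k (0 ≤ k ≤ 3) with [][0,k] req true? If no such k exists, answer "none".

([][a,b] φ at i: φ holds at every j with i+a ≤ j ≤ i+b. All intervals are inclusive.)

req must hold from j=6 onward; find where it first fails.
  j=6: holds
  j=7: holds
  j=8: fails
Holds on [6,7], so largest k = 1.

1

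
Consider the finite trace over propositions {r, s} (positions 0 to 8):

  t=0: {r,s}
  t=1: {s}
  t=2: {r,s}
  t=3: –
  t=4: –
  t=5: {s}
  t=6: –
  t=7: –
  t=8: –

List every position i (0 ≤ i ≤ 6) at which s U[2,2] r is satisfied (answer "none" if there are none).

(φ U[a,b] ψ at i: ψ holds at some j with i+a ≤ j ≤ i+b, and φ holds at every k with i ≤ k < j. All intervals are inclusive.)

Evaluate at each i in [0,6]:
  i=0: ✓ (rhs at j=2; lhs holds on [0,1])
  i=1: ✗ (no rhs in [3,3])
  i=2: ✗ (no rhs in [4,4])
  i=3: ✗ (no rhs in [5,5])
  i=4: ✗ (no rhs in [6,6])
  i=5: ✗ (no rhs in [7,7])
  i=6: ✗ (no rhs in [8,8])

0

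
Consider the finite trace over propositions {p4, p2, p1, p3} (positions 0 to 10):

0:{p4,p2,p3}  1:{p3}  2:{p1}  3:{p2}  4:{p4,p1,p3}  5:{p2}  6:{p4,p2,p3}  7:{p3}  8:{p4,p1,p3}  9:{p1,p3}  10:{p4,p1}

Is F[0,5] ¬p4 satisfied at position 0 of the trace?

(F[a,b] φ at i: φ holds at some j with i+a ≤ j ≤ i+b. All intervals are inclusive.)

Holds

Check ¬p4 at each j in [0,5]:
  j=0: false
  j=1: true
  j=2: true
  j=3: true
  j=4: false
  j=5: true
Found at j=1 → formula holds.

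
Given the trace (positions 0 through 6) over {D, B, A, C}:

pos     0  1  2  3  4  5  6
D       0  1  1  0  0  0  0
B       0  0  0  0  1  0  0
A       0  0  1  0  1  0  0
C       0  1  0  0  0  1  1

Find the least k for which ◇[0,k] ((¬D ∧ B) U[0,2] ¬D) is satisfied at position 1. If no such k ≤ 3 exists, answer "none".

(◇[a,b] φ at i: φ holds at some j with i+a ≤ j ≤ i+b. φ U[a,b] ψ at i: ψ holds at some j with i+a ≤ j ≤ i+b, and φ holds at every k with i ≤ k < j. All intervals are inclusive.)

2

Scan j = 1,2,… for ((¬D ∧ B) U[0,2] ¬D):
  j=1: fails
  j=2: fails
  j=3: holds
First hit at j=3, so smallest k = 3-1 = 2.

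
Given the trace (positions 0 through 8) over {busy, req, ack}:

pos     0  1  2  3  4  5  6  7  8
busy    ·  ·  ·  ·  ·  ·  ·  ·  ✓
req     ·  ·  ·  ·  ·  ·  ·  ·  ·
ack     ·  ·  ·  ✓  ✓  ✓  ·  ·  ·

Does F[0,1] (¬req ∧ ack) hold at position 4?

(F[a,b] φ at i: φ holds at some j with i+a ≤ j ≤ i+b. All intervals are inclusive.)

Check (¬req ∧ ack) at each j in [4,5]:
  j=4: true
  j=5: true
Found at j=4 → formula holds.

Yes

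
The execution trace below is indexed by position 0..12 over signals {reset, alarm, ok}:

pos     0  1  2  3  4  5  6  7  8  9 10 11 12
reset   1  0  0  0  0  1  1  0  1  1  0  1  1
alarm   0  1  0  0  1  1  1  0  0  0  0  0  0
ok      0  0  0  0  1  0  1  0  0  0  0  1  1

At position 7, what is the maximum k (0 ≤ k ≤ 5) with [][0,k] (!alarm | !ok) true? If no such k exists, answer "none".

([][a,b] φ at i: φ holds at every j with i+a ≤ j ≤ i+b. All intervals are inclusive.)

5

(!alarm | !ok) must hold from j=7 onward; find where it first fails.
  j=7: holds
  j=8: holds
  j=9: holds
  j=10: holds
  j=11: holds
  j=12: holds
Holds through j=12; largest k = 5.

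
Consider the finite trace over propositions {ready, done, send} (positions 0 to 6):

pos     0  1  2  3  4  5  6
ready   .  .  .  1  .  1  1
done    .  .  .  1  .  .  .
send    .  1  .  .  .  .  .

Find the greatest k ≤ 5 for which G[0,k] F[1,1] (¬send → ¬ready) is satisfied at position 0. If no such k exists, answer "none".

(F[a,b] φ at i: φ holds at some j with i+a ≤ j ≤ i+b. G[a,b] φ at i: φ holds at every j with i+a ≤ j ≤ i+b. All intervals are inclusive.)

1

F[1,1] (¬send → ¬ready) must hold from j=0 onward; find where it first fails.
  j=0: holds
  j=1: holds
  j=2: fails
Holds on [0,1], so largest k = 1.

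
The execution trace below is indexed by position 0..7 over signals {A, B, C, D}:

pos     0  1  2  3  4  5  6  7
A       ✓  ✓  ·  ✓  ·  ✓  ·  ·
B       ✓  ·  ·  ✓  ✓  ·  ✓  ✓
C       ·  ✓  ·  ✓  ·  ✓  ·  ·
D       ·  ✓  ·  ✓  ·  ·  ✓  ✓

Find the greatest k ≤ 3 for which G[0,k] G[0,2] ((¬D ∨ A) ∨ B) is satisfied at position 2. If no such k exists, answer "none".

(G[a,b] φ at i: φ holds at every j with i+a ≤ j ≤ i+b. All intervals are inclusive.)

G[0,2] ((¬D ∨ A) ∨ B) must hold from j=2 onward; find where it first fails.
  j=2: holds
  j=3: holds
  j=4: holds
  j=5: holds
Holds through j=5; largest k = 3.

3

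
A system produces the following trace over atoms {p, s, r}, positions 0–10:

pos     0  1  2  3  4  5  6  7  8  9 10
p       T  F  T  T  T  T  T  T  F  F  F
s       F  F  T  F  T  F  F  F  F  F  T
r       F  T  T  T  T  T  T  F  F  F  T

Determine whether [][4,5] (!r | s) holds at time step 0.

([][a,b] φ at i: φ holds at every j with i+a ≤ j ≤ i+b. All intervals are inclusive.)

Check (!r | s) at every j in [4,5]:
  j=4: true
  j=5: false
Fails at j=5 → formula fails.

Does not hold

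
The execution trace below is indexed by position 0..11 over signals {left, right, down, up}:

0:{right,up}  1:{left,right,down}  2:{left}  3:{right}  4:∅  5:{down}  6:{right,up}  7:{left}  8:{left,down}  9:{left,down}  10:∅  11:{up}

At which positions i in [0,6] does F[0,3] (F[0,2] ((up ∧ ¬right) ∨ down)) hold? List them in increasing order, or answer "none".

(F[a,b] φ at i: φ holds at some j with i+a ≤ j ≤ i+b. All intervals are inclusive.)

Evaluate at each i in [0,6]:
  i=0: ✓ (witness j=0)
  i=1: ✓ (witness j=1)
  i=2: ✓ (witness j=3)
  i=3: ✓ (witness j=3)
  i=4: ✓ (witness j=4)
  i=5: ✓ (witness j=5)
  i=6: ✓ (witness j=6)

0, 1, 2, 3, 4, 5, 6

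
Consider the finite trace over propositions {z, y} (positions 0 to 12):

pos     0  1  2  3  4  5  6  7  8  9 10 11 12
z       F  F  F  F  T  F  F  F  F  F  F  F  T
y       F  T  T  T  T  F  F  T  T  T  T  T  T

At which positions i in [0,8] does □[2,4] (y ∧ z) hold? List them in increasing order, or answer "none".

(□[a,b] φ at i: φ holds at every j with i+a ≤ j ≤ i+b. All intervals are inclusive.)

Evaluate at each i in [0,8]:
  i=0: ✗ (fails at j=2)
  i=1: ✗ (fails at j=3)
  i=2: ✗ (fails at j=5)
  i=3: ✗ (fails at j=5)
  i=4: ✗ (fails at j=6)
  i=5: ✗ (fails at j=7)
  i=6: ✗ (fails at j=8)
  i=7: ✗ (fails at j=9)
  i=8: ✗ (fails at j=10)

none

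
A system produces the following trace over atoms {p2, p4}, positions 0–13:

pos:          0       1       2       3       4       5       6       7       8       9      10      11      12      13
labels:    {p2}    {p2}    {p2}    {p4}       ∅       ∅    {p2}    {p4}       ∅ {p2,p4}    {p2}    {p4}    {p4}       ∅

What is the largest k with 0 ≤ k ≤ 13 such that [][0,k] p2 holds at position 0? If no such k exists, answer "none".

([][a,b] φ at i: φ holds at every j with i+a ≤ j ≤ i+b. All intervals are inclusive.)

p2 must hold from j=0 onward; find where it first fails.
  j=0: holds
  j=1: holds
  j=2: holds
  j=3: fails
Holds on [0,2], so largest k = 2.

2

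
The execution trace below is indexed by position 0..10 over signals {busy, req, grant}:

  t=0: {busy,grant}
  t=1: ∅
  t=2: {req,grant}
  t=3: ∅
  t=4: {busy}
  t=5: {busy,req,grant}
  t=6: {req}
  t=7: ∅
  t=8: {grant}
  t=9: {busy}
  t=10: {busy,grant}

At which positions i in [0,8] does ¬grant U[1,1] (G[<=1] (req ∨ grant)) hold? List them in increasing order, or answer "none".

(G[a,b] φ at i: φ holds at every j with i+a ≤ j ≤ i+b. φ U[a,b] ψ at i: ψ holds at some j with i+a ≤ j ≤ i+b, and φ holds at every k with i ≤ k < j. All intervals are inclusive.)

4

Evaluate at each i in [0,8]:
  i=0: ✗ (no rhs in [1,1])
  i=1: ✗ (no rhs in [2,2])
  i=2: ✗ (no rhs in [3,3])
  i=3: ✗ (no rhs in [4,4])
  i=4: ✓ (rhs at j=5; lhs holds on [4,4])
  i=5: ✗ (no rhs in [6,6])
  i=6: ✗ (no rhs in [7,7])
  i=7: ✗ (no rhs in [8,8])
  i=8: ✗ (no rhs in [9,9])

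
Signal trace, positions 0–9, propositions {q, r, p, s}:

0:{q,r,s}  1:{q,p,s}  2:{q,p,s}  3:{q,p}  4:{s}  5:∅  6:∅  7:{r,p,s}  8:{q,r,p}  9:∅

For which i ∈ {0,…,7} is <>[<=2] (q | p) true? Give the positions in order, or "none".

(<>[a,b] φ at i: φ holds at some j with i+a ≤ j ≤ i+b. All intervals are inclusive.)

Evaluate at each i in [0,7]:
  i=0: ✓ (witness j=0)
  i=1: ✓ (witness j=1)
  i=2: ✓ (witness j=2)
  i=3: ✓ (witness j=3)
  i=4: ✗ (none in [4,6])
  i=5: ✓ (witness j=7)
  i=6: ✓ (witness j=7)
  i=7: ✓ (witness j=7)

0, 1, 2, 3, 5, 6, 7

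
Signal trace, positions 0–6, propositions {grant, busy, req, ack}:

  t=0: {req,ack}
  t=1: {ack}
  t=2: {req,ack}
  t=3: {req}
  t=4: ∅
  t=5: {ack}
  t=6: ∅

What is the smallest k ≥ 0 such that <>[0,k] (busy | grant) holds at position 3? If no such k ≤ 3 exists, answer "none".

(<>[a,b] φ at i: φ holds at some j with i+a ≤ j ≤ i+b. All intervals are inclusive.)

none

Scan j = 3,4,… for (busy | grant):
  j=3: fails
  j=4: fails
  j=5: fails
  j=6: fails
No j in [3,6] satisfies it → none.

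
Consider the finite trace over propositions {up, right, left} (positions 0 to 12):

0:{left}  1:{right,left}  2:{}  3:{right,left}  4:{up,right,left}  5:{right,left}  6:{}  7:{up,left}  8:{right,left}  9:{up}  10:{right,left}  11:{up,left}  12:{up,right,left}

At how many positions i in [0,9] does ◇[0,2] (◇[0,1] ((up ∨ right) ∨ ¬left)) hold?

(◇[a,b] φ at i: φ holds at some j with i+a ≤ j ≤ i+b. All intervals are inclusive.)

Evaluate at each i in [0,9]:
  i=0: ✓ (witness j=0)
  i=1: ✓ (witness j=1)
  i=2: ✓ (witness j=2)
  i=3: ✓ (witness j=3)
  i=4: ✓ (witness j=4)
  i=5: ✓ (witness j=5)
  i=6: ✓ (witness j=6)
  i=7: ✓ (witness j=7)
  i=8: ✓ (witness j=8)
  i=9: ✓ (witness j=9)
Positions where it holds: {0, 1, 2, 3, 4, 5, 6, 7, 8, 9} → 10.

10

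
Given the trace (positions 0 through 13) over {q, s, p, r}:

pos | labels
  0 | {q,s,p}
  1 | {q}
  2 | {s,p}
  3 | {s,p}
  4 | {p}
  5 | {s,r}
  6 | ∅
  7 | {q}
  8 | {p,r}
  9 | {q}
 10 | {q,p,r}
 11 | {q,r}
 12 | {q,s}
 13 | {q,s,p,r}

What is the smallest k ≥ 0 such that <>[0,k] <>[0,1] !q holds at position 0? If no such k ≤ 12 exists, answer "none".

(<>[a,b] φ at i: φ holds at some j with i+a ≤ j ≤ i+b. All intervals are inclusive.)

Scan j = 0,1,… for <>[0,1] !q:
  j=0: fails
  j=1: holds
First hit at j=1, so smallest k = 1-0 = 1.

1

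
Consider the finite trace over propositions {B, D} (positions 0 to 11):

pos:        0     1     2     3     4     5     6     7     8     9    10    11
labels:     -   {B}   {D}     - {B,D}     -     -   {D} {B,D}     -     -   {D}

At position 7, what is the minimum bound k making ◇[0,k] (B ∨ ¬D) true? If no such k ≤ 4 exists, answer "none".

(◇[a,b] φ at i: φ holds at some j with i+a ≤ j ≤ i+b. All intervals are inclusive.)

1

Scan j = 7,8,… for (B ∨ ¬D):
  j=7: fails
  j=8: holds
First hit at j=8, so smallest k = 8-7 = 1.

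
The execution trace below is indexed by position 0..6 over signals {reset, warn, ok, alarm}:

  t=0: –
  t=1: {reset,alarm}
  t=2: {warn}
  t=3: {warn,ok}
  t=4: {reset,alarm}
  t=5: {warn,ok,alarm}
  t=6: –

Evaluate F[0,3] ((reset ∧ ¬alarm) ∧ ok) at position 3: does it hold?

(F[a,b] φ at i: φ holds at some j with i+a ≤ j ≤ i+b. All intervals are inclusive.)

No

Check ((reset ∧ ¬alarm) ∧ ok) at each j in [3,6]:
  j=3: false
  j=4: false
  j=5: false
  j=6: false
No position in the window satisfies it → formula fails.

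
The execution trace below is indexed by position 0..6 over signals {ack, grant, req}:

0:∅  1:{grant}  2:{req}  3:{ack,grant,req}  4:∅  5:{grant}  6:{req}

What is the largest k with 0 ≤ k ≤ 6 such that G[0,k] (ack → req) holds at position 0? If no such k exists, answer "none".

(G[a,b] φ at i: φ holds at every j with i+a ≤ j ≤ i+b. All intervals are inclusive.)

(ack → req) must hold from j=0 onward; find where it first fails.
  j=0: holds
  j=1: holds
  j=2: holds
  j=3: holds
  j=4: holds
  j=5: holds
  j=6: holds
Holds through j=6; largest k = 6.

6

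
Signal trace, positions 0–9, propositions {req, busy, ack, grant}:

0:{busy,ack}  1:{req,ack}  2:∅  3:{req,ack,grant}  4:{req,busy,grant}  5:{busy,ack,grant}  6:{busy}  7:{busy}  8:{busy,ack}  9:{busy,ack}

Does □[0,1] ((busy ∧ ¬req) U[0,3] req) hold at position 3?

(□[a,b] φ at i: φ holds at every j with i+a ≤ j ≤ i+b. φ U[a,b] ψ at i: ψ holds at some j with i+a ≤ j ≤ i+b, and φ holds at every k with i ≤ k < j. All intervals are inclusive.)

Yes

Check ((busy ∧ ¬req) U[0,3] req) at every j in [3,4]:
  j=3: holds
  j=4: holds
All positions satisfy it → formula holds.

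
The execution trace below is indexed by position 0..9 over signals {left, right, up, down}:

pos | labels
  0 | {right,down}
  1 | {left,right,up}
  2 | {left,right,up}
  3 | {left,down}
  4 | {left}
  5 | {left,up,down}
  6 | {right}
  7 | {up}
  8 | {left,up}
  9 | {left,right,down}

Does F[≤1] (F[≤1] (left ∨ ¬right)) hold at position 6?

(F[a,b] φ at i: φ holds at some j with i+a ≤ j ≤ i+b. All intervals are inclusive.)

Check F[≤1] (left ∨ ¬right) at each j in [6,7]:
  j=6: holds (witness at 7)
  j=7: holds (witness at 7)
Found at j=6 → formula holds.

Holds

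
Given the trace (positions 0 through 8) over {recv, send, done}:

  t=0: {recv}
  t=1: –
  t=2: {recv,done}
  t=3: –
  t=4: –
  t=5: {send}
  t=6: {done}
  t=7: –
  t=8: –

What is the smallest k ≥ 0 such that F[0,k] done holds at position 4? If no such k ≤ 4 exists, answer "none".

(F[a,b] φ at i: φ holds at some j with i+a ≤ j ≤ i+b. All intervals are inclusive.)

2

Scan j = 4,5,… for done:
  j=4: fails
  j=5: fails
  j=6: holds
First hit at j=6, so smallest k = 6-4 = 2.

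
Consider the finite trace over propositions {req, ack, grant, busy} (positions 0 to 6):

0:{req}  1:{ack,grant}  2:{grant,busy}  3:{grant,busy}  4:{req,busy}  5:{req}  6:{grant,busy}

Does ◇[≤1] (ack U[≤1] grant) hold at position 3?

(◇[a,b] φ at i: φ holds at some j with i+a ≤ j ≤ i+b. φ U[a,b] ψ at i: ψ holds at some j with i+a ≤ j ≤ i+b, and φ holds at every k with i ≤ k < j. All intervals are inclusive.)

Holds

Check (ack U[≤1] grant) at each j in [3,4]:
  j=3: holds
  j=4: fails
Found at j=3 → formula holds.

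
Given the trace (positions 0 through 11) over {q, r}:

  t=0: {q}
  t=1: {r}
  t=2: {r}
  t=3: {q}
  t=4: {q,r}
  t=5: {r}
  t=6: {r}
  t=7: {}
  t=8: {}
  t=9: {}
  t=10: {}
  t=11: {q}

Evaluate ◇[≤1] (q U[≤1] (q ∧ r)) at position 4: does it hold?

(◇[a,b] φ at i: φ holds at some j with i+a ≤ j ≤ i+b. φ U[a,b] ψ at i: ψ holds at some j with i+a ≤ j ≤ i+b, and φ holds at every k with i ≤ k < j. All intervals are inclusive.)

Check (q U[≤1] (q ∧ r)) at each j in [4,5]:
  j=4: holds
  j=5: fails
Found at j=4 → formula holds.

Yes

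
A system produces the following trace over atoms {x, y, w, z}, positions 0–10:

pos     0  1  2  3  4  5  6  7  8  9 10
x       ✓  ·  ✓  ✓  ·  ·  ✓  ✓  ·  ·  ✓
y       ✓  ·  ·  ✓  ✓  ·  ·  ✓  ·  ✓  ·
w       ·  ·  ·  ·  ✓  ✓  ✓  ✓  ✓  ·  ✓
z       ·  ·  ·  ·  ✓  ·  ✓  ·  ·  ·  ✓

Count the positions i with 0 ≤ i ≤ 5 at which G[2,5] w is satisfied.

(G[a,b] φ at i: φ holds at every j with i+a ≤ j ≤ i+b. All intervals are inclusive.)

Evaluate at each i in [0,5]:
  i=0: ✗ (fails at j=2)
  i=1: ✗ (fails at j=3)
  i=2: ✓ (all of [4,7])
  i=3: ✓ (all of [5,8])
  i=4: ✗ (fails at j=9)
  i=5: ✗ (fails at j=9)
Positions where it holds: {2, 3} → 2.

2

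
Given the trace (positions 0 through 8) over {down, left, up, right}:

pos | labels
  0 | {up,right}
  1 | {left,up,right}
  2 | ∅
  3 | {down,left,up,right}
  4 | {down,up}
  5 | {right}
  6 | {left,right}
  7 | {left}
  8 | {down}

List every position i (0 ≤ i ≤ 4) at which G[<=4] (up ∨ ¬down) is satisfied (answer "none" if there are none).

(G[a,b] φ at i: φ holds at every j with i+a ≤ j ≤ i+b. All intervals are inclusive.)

Evaluate at each i in [0,4]:
  i=0: ✓ (all of [0,4])
  i=1: ✓ (all of [1,5])
  i=2: ✓ (all of [2,6])
  i=3: ✓ (all of [3,7])
  i=4: ✗ (fails at j=8)

0, 1, 2, 3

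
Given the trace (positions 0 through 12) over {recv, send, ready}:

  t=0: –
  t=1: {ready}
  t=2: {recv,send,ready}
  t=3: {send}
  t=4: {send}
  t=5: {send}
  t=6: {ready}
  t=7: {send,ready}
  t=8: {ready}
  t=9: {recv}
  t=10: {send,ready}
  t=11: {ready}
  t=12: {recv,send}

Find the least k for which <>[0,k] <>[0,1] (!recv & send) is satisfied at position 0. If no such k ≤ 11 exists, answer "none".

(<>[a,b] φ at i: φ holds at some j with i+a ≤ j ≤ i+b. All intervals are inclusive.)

2

Scan j = 0,1,… for <>[0,1] (!recv & send):
  j=0: fails
  j=1: fails
  j=2: holds
First hit at j=2, so smallest k = 2-0 = 2.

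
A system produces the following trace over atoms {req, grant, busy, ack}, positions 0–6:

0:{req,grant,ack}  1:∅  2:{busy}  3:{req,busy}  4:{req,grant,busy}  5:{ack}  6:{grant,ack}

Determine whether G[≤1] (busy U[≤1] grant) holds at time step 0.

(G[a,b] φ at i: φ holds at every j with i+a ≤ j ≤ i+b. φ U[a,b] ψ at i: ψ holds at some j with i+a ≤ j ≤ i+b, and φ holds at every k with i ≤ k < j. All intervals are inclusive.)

Check (busy U[≤1] grant) at every j in [0,1]:
  j=0: holds
  j=1: fails
Fails at j=1 → formula fails.

No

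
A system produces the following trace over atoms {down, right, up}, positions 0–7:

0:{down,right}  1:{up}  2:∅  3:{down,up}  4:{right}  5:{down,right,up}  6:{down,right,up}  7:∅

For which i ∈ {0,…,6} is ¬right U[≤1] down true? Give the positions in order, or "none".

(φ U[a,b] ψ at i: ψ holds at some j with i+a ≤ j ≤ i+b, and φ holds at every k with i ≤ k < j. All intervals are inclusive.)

Evaluate at each i in [0,6]:
  i=0: ✓ (rhs at j=0)
  i=1: ✗ (no rhs in [1,2])
  i=2: ✓ (rhs at j=3; lhs holds on [2,2])
  i=3: ✓ (rhs at j=3)
  i=4: ✗ (lhs fails at k=4 before rhs at j=5)
  i=5: ✓ (rhs at j=5)
  i=6: ✓ (rhs at j=6)

0, 2, 3, 5, 6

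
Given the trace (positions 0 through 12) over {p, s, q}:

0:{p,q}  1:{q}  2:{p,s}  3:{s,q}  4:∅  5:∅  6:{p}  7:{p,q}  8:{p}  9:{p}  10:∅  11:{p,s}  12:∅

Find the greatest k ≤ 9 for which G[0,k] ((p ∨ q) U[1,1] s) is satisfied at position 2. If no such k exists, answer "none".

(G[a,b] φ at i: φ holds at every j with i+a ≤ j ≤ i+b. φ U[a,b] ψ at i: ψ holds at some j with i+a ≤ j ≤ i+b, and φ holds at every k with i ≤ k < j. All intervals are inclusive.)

0

((p ∨ q) U[1,1] s) must hold from j=2 onward; find where it first fails.
  j=2: holds
  j=3: fails
Holds on [2,2], so largest k = 0.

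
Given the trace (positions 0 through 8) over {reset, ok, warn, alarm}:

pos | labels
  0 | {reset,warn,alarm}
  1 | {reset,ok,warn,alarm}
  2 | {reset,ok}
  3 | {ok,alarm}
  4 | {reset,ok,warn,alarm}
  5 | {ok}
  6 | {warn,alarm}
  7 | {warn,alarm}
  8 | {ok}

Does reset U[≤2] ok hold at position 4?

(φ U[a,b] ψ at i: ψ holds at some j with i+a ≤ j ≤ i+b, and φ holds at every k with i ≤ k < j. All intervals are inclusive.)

Need some j in [4,6] with ok, and reset at every k in [4,j-1].
  j=4: ok holds; no prefix to check → satisfied.

True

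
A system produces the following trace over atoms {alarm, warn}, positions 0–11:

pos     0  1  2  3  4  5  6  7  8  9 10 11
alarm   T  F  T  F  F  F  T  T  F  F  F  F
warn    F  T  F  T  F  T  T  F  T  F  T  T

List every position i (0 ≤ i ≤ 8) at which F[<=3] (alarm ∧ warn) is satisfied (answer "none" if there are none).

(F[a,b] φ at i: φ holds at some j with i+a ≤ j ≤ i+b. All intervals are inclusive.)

3, 4, 5, 6

Evaluate at each i in [0,8]:
  i=0: ✗ (none in [0,3])
  i=1: ✗ (none in [1,4])
  i=2: ✗ (none in [2,5])
  i=3: ✓ (witness j=6)
  i=4: ✓ (witness j=6)
  i=5: ✓ (witness j=6)
  i=6: ✓ (witness j=6)
  i=7: ✗ (none in [7,10])
  i=8: ✗ (none in [8,11])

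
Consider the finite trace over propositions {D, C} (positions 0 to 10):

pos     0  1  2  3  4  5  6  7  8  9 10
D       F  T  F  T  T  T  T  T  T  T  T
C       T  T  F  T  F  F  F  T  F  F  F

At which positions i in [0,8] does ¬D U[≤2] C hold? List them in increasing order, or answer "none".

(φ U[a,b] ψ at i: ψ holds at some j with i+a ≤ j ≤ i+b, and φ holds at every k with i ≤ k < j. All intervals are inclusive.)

Evaluate at each i in [0,8]:
  i=0: ✓ (rhs at j=0)
  i=1: ✓ (rhs at j=1)
  i=2: ✓ (rhs at j=3; lhs holds on [2,2])
  i=3: ✓ (rhs at j=3)
  i=4: ✗ (no rhs in [4,6])
  i=5: ✗ (lhs fails at k=5 before rhs at j=7)
  i=6: ✗ (lhs fails at k=6 before rhs at j=7)
  i=7: ✓ (rhs at j=7)
  i=8: ✗ (no rhs in [8,10])

0, 1, 2, 3, 7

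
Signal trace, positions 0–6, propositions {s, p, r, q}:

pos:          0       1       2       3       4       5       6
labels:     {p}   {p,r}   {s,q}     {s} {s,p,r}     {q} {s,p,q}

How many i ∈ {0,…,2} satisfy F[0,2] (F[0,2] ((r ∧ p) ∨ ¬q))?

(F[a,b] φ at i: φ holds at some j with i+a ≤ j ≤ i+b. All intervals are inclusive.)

3

Evaluate at each i in [0,2]:
  i=0: ✓ (witness j=0)
  i=1: ✓ (witness j=1)
  i=2: ✓ (witness j=2)
Positions where it holds: {0, 1, 2} → 3.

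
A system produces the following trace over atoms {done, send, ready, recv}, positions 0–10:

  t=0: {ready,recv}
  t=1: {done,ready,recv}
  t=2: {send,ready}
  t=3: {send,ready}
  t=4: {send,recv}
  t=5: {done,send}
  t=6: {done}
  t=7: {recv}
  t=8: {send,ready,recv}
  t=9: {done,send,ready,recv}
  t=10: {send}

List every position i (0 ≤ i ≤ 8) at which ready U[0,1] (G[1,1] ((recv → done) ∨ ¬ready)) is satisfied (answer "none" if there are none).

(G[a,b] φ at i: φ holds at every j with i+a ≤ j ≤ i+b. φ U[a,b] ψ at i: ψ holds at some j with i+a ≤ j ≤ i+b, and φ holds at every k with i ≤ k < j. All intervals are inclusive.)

0, 1, 2, 3, 4, 5, 6, 8

Evaluate at each i in [0,8]:
  i=0: ✓ (rhs at j=0)
  i=1: ✓ (rhs at j=1)
  i=2: ✓ (rhs at j=2)
  i=3: ✓ (rhs at j=3)
  i=4: ✓ (rhs at j=4)
  i=5: ✓ (rhs at j=5)
  i=6: ✓ (rhs at j=6)
  i=7: ✗ (lhs fails at k=7 before rhs at j=8)
  i=8: ✓ (rhs at j=8)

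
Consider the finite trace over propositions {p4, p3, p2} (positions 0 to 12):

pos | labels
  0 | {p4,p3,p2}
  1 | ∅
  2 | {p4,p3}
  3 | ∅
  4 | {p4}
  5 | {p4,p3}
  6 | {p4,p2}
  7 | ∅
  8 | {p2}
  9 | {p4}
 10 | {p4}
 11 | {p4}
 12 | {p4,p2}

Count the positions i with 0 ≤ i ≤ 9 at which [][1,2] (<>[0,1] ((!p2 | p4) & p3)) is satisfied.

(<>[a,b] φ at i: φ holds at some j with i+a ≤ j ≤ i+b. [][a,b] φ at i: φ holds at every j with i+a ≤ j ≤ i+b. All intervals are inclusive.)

2

Evaluate at each i in [0,9]:
  i=0: ✓ (all of [1,2])
  i=1: ✗ (fails at j=3)
  i=2: ✗ (fails at j=3)
  i=3: ✓ (all of [4,5])
  i=4: ✗ (fails at j=6)
  i=5: ✗ (fails at j=6)
  i=6: ✗ (fails at j=7)
  i=7: ✗ (fails at j=8)
  i=8: ✗ (fails at j=9)
  i=9: ✗ (fails at j=10)
Positions where it holds: {0, 3} → 2.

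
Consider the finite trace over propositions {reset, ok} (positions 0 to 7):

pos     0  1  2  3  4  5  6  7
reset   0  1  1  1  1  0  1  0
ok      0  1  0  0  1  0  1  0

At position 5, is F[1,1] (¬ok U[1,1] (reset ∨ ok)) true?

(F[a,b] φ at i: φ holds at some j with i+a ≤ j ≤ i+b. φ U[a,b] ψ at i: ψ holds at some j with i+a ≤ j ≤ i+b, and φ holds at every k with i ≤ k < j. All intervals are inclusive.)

Check (¬ok U[1,1] (reset ∨ ok)) at each j in [6,6]:
  j=6: fails
No position in the window satisfies it → formula fails.

No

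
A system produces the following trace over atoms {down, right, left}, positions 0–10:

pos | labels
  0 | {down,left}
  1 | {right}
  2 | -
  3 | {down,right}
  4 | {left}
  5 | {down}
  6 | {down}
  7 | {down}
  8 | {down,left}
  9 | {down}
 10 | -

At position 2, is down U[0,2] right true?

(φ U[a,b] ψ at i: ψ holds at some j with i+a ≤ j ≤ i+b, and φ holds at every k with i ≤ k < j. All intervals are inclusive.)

Does not hold

Need some j in [2,4] with right, and down at every k in [2,j-1].
  j=2: right false.
  j=3: right holds, but down fails at k=2 → not this j.
  j=4: right false.
No j in the window works → until fails.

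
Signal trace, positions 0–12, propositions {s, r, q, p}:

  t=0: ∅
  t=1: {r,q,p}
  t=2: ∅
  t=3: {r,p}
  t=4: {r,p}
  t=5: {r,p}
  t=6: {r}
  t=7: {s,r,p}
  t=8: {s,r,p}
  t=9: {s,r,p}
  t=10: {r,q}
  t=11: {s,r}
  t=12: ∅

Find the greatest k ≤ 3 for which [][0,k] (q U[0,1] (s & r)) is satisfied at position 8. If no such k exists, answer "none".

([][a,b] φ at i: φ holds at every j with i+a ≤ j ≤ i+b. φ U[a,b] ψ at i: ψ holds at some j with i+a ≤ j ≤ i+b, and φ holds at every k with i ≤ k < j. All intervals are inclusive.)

3

(q U[0,1] (s & r)) must hold from j=8 onward; find where it first fails.
  j=8: holds
  j=9: holds
  j=10: holds
  j=11: holds
Holds through j=11; largest k = 3.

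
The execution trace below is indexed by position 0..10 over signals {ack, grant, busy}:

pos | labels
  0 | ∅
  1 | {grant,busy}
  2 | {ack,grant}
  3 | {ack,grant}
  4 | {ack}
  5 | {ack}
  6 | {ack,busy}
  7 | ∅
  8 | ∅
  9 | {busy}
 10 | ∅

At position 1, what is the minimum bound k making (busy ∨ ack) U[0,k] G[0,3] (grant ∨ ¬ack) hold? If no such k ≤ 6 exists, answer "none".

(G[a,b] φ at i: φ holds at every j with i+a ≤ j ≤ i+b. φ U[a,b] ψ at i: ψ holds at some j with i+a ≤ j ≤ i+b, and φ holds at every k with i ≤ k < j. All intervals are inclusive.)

6

Need earliest j ≥ 1 with G[0,3] (grant ∨ ¬ack), and (busy ∨ ack) at every k in [1,j-1].
  j=1: rhs fails.
  j=2: rhs fails.
  j=3: rhs fails.
  j=4: rhs fails.
  j=5: rhs fails.
  j=6: rhs fails.
  j=7: rhs holds; lhs holds on [1,6]. k = 6.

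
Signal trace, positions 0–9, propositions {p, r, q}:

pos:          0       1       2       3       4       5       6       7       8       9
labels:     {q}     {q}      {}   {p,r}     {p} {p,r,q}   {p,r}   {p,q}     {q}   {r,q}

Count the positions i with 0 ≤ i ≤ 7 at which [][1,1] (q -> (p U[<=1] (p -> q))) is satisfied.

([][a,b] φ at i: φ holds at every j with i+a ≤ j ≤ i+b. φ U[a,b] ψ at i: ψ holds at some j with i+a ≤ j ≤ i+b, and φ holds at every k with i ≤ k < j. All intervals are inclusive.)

Evaluate at each i in [0,7]:
  i=0: ✓ (all of [1,1])
  i=1: ✓ (all of [2,2])
  i=2: ✓ (all of [3,3])
  i=3: ✓ (all of [4,4])
  i=4: ✓ (all of [5,5])
  i=5: ✓ (all of [6,6])
  i=6: ✓ (all of [7,7])
  i=7: ✓ (all of [8,8])
Positions where it holds: {0, 1, 2, 3, 4, 5, 6, 7} → 8.

8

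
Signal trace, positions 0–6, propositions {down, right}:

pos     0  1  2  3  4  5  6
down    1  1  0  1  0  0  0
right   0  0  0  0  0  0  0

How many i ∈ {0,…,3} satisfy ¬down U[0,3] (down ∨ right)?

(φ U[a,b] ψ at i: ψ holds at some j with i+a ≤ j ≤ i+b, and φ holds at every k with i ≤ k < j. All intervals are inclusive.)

4

Evaluate at each i in [0,3]:
  i=0: ✓ (rhs at j=0)
  i=1: ✓ (rhs at j=1)
  i=2: ✓ (rhs at j=3; lhs holds on [2,2])
  i=3: ✓ (rhs at j=3)
Positions where it holds: {0, 1, 2, 3} → 4.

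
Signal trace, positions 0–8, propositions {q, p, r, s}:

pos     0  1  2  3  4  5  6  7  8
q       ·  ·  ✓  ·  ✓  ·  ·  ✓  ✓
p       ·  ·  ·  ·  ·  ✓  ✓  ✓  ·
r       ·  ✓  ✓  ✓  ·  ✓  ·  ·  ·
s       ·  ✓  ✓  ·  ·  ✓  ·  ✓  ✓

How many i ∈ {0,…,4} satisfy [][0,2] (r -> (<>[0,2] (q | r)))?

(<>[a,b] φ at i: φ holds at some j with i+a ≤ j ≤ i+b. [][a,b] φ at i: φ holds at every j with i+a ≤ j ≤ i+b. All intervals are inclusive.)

Evaluate at each i in [0,4]:
  i=0: ✓ (all of [0,2])
  i=1: ✓ (all of [1,3])
  i=2: ✓ (all of [2,4])
  i=3: ✓ (all of [3,5])
  i=4: ✓ (all of [4,6])
Positions where it holds: {0, 1, 2, 3, 4} → 5.

5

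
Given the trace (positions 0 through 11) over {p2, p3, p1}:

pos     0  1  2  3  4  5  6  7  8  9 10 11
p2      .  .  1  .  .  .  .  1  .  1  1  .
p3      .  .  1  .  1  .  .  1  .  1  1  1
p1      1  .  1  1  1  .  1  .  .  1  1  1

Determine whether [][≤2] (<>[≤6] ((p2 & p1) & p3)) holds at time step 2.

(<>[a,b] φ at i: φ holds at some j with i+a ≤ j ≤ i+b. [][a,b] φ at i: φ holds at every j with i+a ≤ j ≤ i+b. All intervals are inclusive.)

True

Check <>[≤6] ((p2 & p1) & p3) at every j in [2,4]:
  j=2: holds (witness at 2)
  j=3: holds (witness at 9)
  j=4: holds (witness at 9)
All positions satisfy it → formula holds.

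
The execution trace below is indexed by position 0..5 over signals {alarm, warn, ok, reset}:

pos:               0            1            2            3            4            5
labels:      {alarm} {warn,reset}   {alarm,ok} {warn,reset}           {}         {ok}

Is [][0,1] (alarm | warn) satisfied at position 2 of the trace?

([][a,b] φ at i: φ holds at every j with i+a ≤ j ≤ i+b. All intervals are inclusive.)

Check (alarm | warn) at every j in [2,3]:
  j=2: true
  j=3: true
All positions satisfy it → formula holds.

True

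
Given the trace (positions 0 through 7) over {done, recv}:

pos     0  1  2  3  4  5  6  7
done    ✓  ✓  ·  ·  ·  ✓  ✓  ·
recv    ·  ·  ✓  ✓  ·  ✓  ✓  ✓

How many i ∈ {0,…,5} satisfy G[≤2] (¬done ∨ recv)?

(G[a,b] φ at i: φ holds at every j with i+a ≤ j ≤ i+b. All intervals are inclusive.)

4

Evaluate at each i in [0,5]:
  i=0: ✗ (fails at j=0)
  i=1: ✗ (fails at j=1)
  i=2: ✓ (all of [2,4])
  i=3: ✓ (all of [3,5])
  i=4: ✓ (all of [4,6])
  i=5: ✓ (all of [5,7])
Positions where it holds: {2, 3, 4, 5} → 4.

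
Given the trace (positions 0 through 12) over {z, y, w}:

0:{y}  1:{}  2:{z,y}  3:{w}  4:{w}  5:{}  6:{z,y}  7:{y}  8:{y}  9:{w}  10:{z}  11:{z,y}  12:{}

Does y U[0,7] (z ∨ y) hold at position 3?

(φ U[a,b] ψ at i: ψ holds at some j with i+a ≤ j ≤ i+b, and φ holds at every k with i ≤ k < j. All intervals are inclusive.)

Need some j in [3,10] with (z ∨ y), and y at every k in [3,j-1].
  j=3: (z ∨ y) false.
  j=4: (z ∨ y) false.
  j=5: (z ∨ y) false.
  j=6: (z ∨ y) holds, but y fails at k=3 → not this j.
  j=7: (z ∨ y) holds, but y fails at k=3 → not this j.
  j=8: (z ∨ y) holds, but y fails at k=3 → not this j.
  j=9: (z ∨ y) false.
  j=10: (z ∨ y) holds, but y fails at k=3 → not this j.
No j in the window works → until fails.

False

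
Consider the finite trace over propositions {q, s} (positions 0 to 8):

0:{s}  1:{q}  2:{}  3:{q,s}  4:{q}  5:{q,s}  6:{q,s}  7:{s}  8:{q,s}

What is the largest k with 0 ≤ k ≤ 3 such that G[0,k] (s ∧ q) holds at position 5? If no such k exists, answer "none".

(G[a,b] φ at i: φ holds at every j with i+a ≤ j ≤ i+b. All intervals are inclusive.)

1

(s ∧ q) must hold from j=5 onward; find where it first fails.
  j=5: holds
  j=6: holds
  j=7: fails
Holds on [5,6], so largest k = 1.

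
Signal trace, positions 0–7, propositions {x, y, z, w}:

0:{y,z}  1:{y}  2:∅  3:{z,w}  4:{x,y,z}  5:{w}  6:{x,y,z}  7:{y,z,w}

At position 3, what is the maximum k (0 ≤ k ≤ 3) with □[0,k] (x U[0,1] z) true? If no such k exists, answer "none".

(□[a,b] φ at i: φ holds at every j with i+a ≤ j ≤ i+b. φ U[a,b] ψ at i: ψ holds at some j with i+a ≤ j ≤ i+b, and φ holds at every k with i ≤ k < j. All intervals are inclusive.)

(x U[0,1] z) must hold from j=3 onward; find where it first fails.
  j=3: holds
  j=4: holds
  j=5: fails
Holds on [3,4], so largest k = 1.

1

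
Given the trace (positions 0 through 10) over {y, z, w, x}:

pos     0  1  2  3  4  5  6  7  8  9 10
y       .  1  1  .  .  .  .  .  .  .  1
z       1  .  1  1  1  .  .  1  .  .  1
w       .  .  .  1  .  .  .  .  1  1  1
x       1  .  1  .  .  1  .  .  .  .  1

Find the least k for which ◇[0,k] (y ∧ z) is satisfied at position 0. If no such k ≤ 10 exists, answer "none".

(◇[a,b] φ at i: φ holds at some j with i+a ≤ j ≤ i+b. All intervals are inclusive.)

Scan j = 0,1,… for (y ∧ z):
  j=0: fails
  j=1: fails
  j=2: holds
First hit at j=2, so smallest k = 2-0 = 2.

2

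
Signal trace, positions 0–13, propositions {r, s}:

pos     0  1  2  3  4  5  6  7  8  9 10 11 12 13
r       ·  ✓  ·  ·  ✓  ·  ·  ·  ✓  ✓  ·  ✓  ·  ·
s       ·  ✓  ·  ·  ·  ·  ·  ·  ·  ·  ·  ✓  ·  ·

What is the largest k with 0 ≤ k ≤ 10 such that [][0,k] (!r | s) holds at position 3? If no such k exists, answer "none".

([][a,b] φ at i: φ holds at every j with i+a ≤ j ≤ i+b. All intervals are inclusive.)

0

(!r | s) must hold from j=3 onward; find where it first fails.
  j=3: holds
  j=4: fails
Holds on [3,3], so largest k = 0.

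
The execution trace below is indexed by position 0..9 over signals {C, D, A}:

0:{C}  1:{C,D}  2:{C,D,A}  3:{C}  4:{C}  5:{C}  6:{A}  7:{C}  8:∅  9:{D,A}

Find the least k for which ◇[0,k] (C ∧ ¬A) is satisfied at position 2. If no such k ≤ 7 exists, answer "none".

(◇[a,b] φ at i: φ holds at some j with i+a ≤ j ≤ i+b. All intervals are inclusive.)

1

Scan j = 2,3,… for (C ∧ ¬A):
  j=2: fails
  j=3: holds
First hit at j=3, so smallest k = 3-2 = 1.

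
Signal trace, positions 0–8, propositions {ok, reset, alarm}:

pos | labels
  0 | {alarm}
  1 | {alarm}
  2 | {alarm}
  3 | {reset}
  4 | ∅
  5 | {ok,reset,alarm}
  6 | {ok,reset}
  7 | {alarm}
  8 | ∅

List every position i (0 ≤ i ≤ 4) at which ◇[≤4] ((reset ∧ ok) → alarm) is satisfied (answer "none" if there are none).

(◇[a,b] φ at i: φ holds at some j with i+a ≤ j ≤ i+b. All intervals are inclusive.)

0, 1, 2, 3, 4

Evaluate at each i in [0,4]:
  i=0: ✓ (witness j=0)
  i=1: ✓ (witness j=1)
  i=2: ✓ (witness j=2)
  i=3: ✓ (witness j=3)
  i=4: ✓ (witness j=4)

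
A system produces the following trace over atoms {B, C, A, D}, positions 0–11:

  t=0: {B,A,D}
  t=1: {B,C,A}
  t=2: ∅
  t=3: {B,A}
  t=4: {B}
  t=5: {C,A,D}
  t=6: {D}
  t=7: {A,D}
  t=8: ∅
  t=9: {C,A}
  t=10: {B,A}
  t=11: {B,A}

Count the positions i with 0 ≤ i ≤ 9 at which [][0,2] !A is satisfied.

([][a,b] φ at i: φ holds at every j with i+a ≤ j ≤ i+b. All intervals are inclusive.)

Evaluate at each i in [0,9]:
  i=0: ✗ (fails at j=0)
  i=1: ✗ (fails at j=1)
  i=2: ✗ (fails at j=3)
  i=3: ✗ (fails at j=3)
  i=4: ✗ (fails at j=5)
  i=5: ✗ (fails at j=5)
  i=6: ✗ (fails at j=7)
  i=7: ✗ (fails at j=7)
  i=8: ✗ (fails at j=9)
  i=9: ✗ (fails at j=9)
Positions where it holds: {} → 0.

0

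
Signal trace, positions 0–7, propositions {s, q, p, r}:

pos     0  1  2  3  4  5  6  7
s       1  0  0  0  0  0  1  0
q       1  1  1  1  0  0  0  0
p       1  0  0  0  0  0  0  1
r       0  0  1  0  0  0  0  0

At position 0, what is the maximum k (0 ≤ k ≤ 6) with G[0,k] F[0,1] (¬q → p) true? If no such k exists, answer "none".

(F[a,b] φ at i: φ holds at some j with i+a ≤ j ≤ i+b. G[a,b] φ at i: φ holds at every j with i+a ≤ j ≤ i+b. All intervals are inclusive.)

3

F[0,1] (¬q → p) must hold from j=0 onward; find where it first fails.
  j=0: holds
  j=1: holds
  j=2: holds
  j=3: holds
  j=4: fails
Holds on [0,3], so largest k = 3.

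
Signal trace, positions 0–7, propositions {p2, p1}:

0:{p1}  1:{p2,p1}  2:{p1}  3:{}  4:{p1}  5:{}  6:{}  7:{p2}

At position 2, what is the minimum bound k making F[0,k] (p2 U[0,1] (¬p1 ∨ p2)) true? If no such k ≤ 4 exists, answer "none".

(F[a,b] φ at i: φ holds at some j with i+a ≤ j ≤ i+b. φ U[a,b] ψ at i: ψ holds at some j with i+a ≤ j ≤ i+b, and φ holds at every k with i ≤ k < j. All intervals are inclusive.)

Scan j = 2,3,… for (p2 U[0,1] (¬p1 ∨ p2)):
  j=2: fails
  j=3: holds
First hit at j=3, so smallest k = 3-2 = 1.

1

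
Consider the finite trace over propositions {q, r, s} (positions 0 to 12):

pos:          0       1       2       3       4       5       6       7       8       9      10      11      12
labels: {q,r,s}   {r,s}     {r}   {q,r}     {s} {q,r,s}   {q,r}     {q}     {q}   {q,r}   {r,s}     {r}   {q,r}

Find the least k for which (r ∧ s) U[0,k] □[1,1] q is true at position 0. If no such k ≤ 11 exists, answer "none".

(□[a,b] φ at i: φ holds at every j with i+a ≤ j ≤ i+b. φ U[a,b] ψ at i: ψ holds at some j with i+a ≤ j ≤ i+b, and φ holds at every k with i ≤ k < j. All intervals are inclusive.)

2

Need earliest j ≥ 0 with □[1,1] q, and (r ∧ s) at every k in [0,j-1].
  j=0: rhs fails.
  j=1: rhs fails.
  j=2: rhs holds; lhs holds on [0,1]. k = 2.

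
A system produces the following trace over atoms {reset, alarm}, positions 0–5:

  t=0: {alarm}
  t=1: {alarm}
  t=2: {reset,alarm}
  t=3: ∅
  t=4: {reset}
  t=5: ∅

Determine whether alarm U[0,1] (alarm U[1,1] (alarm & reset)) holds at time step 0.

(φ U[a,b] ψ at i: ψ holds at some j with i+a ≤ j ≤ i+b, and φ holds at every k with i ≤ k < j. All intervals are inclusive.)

Yes

Need some j in [0,1] with (alarm U[1,1] (alarm & reset)), and alarm at every k in [0,j-1].
  j=0: (alarm U[1,1] (alarm & reset)) — fails.
  j=1: (alarm U[1,1] (alarm & reset)) holds; alarm holds at every k in [0,0] → satisfied.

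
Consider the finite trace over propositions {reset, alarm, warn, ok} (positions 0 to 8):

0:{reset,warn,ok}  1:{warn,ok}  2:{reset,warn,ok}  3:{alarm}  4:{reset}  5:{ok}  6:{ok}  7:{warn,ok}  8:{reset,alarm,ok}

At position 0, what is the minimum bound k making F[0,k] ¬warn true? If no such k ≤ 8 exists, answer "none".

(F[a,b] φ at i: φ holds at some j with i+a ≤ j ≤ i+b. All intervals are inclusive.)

Scan j = 0,1,… for ¬warn:
  j=0: fails
  j=1: fails
  j=2: fails
  j=3: holds
First hit at j=3, so smallest k = 3-0 = 3.

3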